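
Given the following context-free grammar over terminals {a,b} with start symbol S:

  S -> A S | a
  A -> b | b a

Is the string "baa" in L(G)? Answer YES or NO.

CNF form of G:
  S -> A S | a
  A -> T0 T1 | b
  T0 -> b
  T1 -> a

Fill CYK table bottom-up:
  [0..0]={A,T0}  "b"  orig:{A}
  [1..1]={S,T1}  "a"  orig:{S}
  [2..2]={S,T1}  "a"  orig:{S}
  [0..1]={A,S}  "ba"
  [1..2]=∅  "aa"
  [0..2]={S}  "baa"

S ∈ T[0,2] ⇒ YES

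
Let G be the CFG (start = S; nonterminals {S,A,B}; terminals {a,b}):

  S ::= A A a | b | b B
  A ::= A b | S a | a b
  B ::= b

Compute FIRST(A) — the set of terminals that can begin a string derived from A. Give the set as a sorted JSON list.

Compute FIRST by fixpoint:
[1]
  A via A→a b: +{a}
  B via B→b: +{b}
  S via S→A A a: +{a}
  S via S→b: +{b}
  FIRST[S]={a,b}  FIRST[A]={a}  FIRST[B]={b}
[2]
  A via A→S a: +{b}
  FIRST[S]={a,b}  FIRST[A]={a,b}  FIRST[B]={b}
[3] done
  FIRST[S]={a,b}  FIRST[A]={a,b}  FIRST[B]={b}

FIRST(A) = ["a", "b"]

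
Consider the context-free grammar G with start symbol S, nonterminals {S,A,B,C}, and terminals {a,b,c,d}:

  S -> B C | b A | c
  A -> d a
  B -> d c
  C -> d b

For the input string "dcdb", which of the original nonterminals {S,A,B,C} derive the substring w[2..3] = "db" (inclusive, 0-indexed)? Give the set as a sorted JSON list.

Convert to CNF:
  S -> B C | T3 A | c
  A -> T0 T1
  B -> T0 T2
  C -> T0 T3
  T0 -> d
  T1 -> a
  T2 -> c
  T3 -> b

CYK table (by increasing span) — only the sub-triangle for w[2..3]:
  [2..2]={T0}  "d"  orig:{}
  [3..3]={T3}  "b"  orig:{}
  [2..3]={C}  "db"

Original NTs in T[2,3] deriving "db": ["C"]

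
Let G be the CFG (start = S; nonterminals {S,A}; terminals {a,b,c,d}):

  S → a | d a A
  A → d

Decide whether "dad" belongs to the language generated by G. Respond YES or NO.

Convert to CNF:
  S -> T0 X2 | a
  A -> d
  T0 -> d
  T1 -> a
  X2 -> T1 A

CYK fill:
  [0..0]={A,T0}  "d"  orig:{A}
  [1..1]={S,T1}  "a"  orig:{S}
  [2..2]={A,T0}  "d"  orig:{A}
  [0..1]=∅  "da"
  [1..2]={X2}  "ad"  orig:{}
  [0..2]={S}  "dad"

S ∈ T[0,2] ⇒ YES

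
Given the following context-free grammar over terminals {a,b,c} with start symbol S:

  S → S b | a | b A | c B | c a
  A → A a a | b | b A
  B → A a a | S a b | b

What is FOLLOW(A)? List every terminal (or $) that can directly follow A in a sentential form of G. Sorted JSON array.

FIRST iteration:
round 1:
  A via A→b: +{b}
  B via B→A a a: +{b}
  S via S→a: +{a}
  S via S→b A: +{b}
  S via S→c B: +{c}
  S: {a,b,c}  A: {b}  B: {b}
round 2:
  B via B→S a b: +{a,c}
  S: {a,b,c}  A: {b}  B: {a,b,c}
round 3: done
  S: {a,b,c}  A: {b}  B: {a,b,c}

Compute FOLLOW by fixpoint:
seed FOLLOW(S) with $
round 1:
  A→A a a: FOLLOW(A) ⊇ FIRST(a) = {a}; new: +{a}
  B→S a b: FOLLOW(S) ⊇ FIRST(a) = {a}; new: +{a}
  S→S b: FOLLOW(S) ⊇ FIRST(b) = {b}; new: +{b}
  S→b A: FOLLOW(A) ⊇ FOLLOW(S) ⊇ {$,a,b}; new: +{$,b}
  S→c B: FOLLOW(B) ⊇ FOLLOW(S) ⊇ {$,a,b}; new: +{$,a,b}
  S: {$,a,b}  A: {$,a,b}  B: {$,a,b}
round 2: done
  S: {$,a,b}  A: {$,a,b}  B: {$,a,b}

FOLLOW(A) = ["$", "a", "b"]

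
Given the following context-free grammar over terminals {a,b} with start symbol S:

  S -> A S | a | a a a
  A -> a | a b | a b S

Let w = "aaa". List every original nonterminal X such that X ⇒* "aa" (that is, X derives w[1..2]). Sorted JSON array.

Convert to CNF:
  S -> A S | T0 X3 | a
  A -> T0 T1 | T0 X2 | a
  T0 -> a
  T1 -> b
  X2 -> T1 S
  X3 -> T0 T0

CYK fill (cells [i..j] with 1 ≤ i ≤ j ≤ 2 only):
  [1..1]={A,S,T0}  "a"  orig:{A,S}
  [2..2]={A,S,T0}  "a"  orig:{A,S}
  [1..2]={S,X3}  "aa"  orig:{S}

Original NTs in T[1,2] deriving "aa": ["S"]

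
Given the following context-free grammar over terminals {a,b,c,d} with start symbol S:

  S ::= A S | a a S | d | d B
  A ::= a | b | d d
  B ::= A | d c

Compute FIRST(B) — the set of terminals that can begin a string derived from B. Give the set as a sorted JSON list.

FIRST iteration:
round 1:
  A via A→a: +{a}
  A via A→b: +{b}
  A via A→d d: +{d}
  B via B→A: +{a,b,d}
  S via S→A S: +{a,b,d}
  FIRST[S]={a,b,d}  FIRST[A]={a,b,d}  FIRST[B]={a,b,d}
round 2: done
  FIRST[S]={a,b,d}  FIRST[A]={a,b,d}  FIRST[B]={a,b,d}

FIRST(B) = ["a", "b", "d"]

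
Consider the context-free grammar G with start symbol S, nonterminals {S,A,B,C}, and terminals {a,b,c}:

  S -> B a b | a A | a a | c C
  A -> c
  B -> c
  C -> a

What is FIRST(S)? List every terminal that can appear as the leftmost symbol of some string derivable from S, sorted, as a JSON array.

Compute FIRST by fixpoint:
pass 1:
  A via A→c: +{c}
  B via B→c: +{c}
  C via C→a: +{a}
  S via S→B a b: +{c}
  S via S→a A: +{a}
  FIRST[S]={a,c}  FIRST[A]={c}  FIRST[B]={c}  FIRST[C]={a}
pass 2: (stable)
  FIRST[S]={a,c}  FIRST[A]={c}  FIRST[B]={c}  FIRST[C]={a}

FIRST(S) = ["a", "c"]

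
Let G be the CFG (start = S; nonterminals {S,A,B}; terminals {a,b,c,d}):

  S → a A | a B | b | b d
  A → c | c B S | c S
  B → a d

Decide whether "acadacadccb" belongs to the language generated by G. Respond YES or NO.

Convert to CNF:
  S -> T1 A | T1 B | T3 T2 | b
  A -> T0 S | T0 X4 | c
  B -> T1 T2
  T0 -> c
  T1 -> a
  T2 -> d
  T3 -> b
  X4 -> B S

CYK table (by increasing span):
  [0..0]={T1}  "a"  orig:{}
  [1..1]={A,T0}  "c"  orig:{A}
  [2..2]={T1}  "a"  orig:{}
  [3..3]={T2}  "d"  orig:{}
  [4..4]={T1}  "a"  orig:{}
  [5..5]={A,T0}  "c"  orig:{A}
  [6..6]={T1}  "a"  orig:{}
  [7..7]={T2}  "d"  orig:{}
  [8..8]={A,T0}  "c"  orig:{A}
  [9..9]={A,T0}  "c"  orig:{A}
  [10..10]={S,T3}  "b"  orig:{S}
  [0..1]={S}  "ac"
  [1..2]=∅  "ca"
  [2..3]={B}  "ad"
  [3..4]=∅  "da"
  [4..5]={S}  "ac"
  [5..6]=∅  "ca"
  [6..7]={B}  "ad"
  [7..8]=∅  "dc"
  [8..9]=∅  "cc"
  [9..10]={A}  "cb"
  [0..2]=∅  "aca"
  [1..3]=∅  "cad"
  [2..4]=∅  "ada"
  [3..5]=∅  "dac"
  [4..6]=∅  "aca"
  [5..7]=∅  "cad"
  [6..8]=∅  "adc"
  [7..9]=∅  "dcc"
  [8..10]=∅  "ccb"
  [0..3]=∅  "acad"
  [1..4]=∅  "cada"
  [2..5]={X4}  "adac"  orig:{}
  [3..6]=∅  "daca"
  [4..7]=∅  "acad"
  [5..8]=∅  "cadc"
  [6..9]=∅  "adcc"
  [7..10]=∅  "dccb"
  [0..4]=∅  "acada"
  [1..5]={A}  "cadac"
  [2..6]=∅  "adaca"
  [3..7]=∅  "dacad"
  [4..8]=∅  "acadc"
  [5..9]=∅  "cadcc"
  [6..10]=∅  "adccb"
  [0..5]={S}  "acadac"
  [1..6]=∅  "cadaca"
  [2..7]=∅  "adacad"
  [3..8]=∅  "dacadc"
  [4..9]=∅  "acadcc"
  [5..10]=∅  "cadccb"
  [0..6]=∅  "acadaca"
  [1..7]=∅  "cadacad"
  [2..8]=∅  "adacadc"
  [3..9]=∅  "dacadcc"
  [4..10]=∅  "acadccb"
  [0..7]=∅  "acadacad"
  [1..8]=∅  "cadacadc"
  [2..9]=∅  "adacadcc"
  [3..10]=∅  "dacadccb"
  [0..8]=∅  "acadacadc"
  [1..9]=∅  "cadacadcc"
  [2..10]=∅  "adacadccb"
  [0..9]=∅  "acadacadcc"
  [1..10]=∅  "cadacadccb"
  [0..10]=∅  "acadacadccb"

S ∉ T[0,10] ⇒ NO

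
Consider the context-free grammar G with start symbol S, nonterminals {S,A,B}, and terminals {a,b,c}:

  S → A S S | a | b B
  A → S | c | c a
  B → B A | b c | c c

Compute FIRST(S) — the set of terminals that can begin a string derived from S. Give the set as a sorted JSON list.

Compute FIRST by fixpoint:
[1]
  A via A→c: +{c}
  B via B→b c: +{b}
  B via B→c c: +{c}
  S via S→A S S: +{c}
  S via S→a: +{a}
  S via S→b B: +{b}
  FIRST(S)={a,b,c}  FIRST(A)={c}  FIRST(B)={b,c}
[2]
  A via A→S: +{a,b}
  FIRST(S)={a,b,c}  FIRST(A)={a,b,c}  FIRST(B)={b,c}
[3] (stable)
  FIRST(S)={a,b,c}  FIRST(A)={a,b,c}  FIRST(B)={b,c}

FIRST(S) = ["a", "b", "c"]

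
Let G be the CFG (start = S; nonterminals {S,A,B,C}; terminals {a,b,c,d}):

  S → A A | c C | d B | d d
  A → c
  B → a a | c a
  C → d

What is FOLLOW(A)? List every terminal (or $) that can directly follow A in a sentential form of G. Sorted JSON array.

FIRST sets, iterate to fixpoint:
iter 1:
  A via A→c: +{c}
  B via B→a a: +{a}
  B via B→c a: +{c}
  C via C→d: +{d}
  S via S→A A: +{c}
  S via S→d B: +{d}
  S: {c,d}  A: {c}  B: {a,c}  C: {d}
iter 2: done
  S: {c,d}  A: {c}  B: {a,c}  C: {d}

Compute FOLLOW by fixpoint:
initialize: $ ∈ FOLLOW(S)
round 1:
  S→A A: FOLLOW(A) ⊇ FIRST(A) = {c}; new: +{c}
  S→A A: FOLLOW(A) ⊇ FOLLOW(S) ⊇ {$}; new: +{$}
  S→c C: FOLLOW(C) ⊇ FOLLOW(S) ⊇ {$}; new: +{$}
  S→d B: FOLLOW(B) ⊇ FOLLOW(S) ⊇ {$}; new: +{$}
  FOLLOW[S]={$}  FOLLOW[A]={$,c}  FOLLOW[B]={$}  FOLLOW[C]={$}
round 2: done
  FOLLOW[S]={$}  FOLLOW[A]={$,c}  FOLLOW[B]={$}  FOLLOW[C]={$}

FOLLOW(A) = ["$", "c"]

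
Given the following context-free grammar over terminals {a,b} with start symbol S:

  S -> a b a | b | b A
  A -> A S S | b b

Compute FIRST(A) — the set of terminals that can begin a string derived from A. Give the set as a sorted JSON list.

FIRST iteration:
iter 1:
  A via A→b b: +{b}
  S via S→a b a: +{a}
  S via S→b: +{b}
  S: {a,b}  A: {b}
iter 2: (stable)
  S: {a,b}  A: {b}

FIRST(A) = ["b"]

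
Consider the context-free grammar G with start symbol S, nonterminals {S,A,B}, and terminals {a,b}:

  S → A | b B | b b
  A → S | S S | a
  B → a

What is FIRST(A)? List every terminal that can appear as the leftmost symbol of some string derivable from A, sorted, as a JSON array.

FIRST sets, iterate to fixpoint:
round 1:
  A via A→a: +{a}
  B via B→a: +{a}
  S via S→A: +{a}
  S via S→b B: +{b}
  FIRST(S)={a,b}  FIRST(A)={a}  FIRST(B)={a}
round 2:
  A via A→S: +{b}
  FIRST(S)={a,b}  FIRST(A)={a,b}  FIRST(B)={a}
round 3: — fixpoint
  FIRST(S)={a,b}  FIRST(A)={a,b}  FIRST(B)={a}

FIRST(A) = ["a", "b"]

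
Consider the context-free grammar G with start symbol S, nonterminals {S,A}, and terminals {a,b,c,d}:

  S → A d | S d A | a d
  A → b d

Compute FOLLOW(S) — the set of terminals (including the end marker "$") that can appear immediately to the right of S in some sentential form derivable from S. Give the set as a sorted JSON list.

Compute FIRST by fixpoint:
[1]
  A via A→b d: +{b}
  S via S→A d: +{b}
  S via S→a d: +{a}
  FIRST(S)={a,b}  FIRST(A)={b}
[2] (stable)
  FIRST(S)={a,b}  FIRST(A)={b}

FOLLOW sets:
initialize: $ ∈ FOLLOW(S)
pass 1:
  S→A d: FOLLOW(A) ⊇ FIRST(d) = {d}; new: +{d}
  S→S d A: FOLLOW(S) ⊇ FIRST(d) = {d}; new: +{d}
  S→S d A: FOLLOW(A) ⊇ FOLLOW(S) ⊇ {$,d}; new: +{$}
  FOLLOW[S]={$,d}  FOLLOW[A]={$,d}
pass 2: — fixpoint
  FOLLOW[S]={$,d}  FOLLOW[A]={$,d}

FOLLOW(S) = ["$", "d"]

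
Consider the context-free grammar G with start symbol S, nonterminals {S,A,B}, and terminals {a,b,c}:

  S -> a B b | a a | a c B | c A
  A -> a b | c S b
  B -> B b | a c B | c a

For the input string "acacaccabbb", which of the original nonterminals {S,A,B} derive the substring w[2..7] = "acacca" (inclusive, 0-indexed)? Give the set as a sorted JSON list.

Convert to CNF:
  S -> T0 T0 | T0 X5 | T0 X6 | T2 A
  A -> T0 T1 | T2 X3
  B -> B T1 | T0 X4 | T2 T0
  T0 -> a
  T1 -> b
  T2 -> c
  X3 -> S T1
  X4 -> T2 B
  X5 -> B T1
  X6 -> T2 B

Fill CYK table bottom-up (cells [i..j] with 2 ≤ i ≤ j ≤ 7 only):
  [2..2]={T0}  "a"  orig:{}
  [3..3]={T2}  "c"  orig:{}
  [4..4]={T0}  "a"  orig:{}
  [5..5]={T2}  "c"  orig:{}
  [6..6]={T2}  "c"  orig:{}
  [7..7]={T0}  "a"  orig:{}
  [2..3]=∅  "ac"
  [3..4]={B}  "ca"
  [4..5]=∅  "ac"
  [5..6]=∅  "cc"
  [6..7]={B}  "ca"
  [2..4]=∅  "aca"
  [3..5]=∅  "cac"
  [4..6]=∅  "acc"
  [5..7]={X4,X6}  "cca"  orig:{}
  [2..5]=∅  "acac"
  [3..6]=∅  "cacc"
  [4..7]={B,S}  "acca"
  [2..6]=∅  "acacc"
  [3..7]={X4,X6}  "cacca"  orig:{}
  [2..7]={B,S}  "acacca"

Original NTs in T[2,7] deriving "acacca": ["B", "S"]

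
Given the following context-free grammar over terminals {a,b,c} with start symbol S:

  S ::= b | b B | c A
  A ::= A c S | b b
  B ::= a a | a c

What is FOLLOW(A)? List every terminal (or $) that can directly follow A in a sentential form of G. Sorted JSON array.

Compute FIRST by fixpoint:
round 1:
  A via A→b b: +{b}
  B via B→a a: +{a}
  S via S→b: +{b}
  S via S→c A: +{c}
  FIRST(S)={b,c}  FIRST(A)={b}  FIRST(B)={a}
round 2: done
  FIRST(S)={b,c}  FIRST(A)={b}  FIRST(B)={a}

FOLLOW sets:
initialize: $ ∈ FOLLOW(S)
pass 1:
  A→A c S: FOLLOW(A) ⊇ FIRST(c) = {c}; new: +{c}
  A→A c S: FOLLOW(S) ⊇ FOLLOW(A) ⊇ {c}; new: +{c}
  S→b B: FOLLOW(B) ⊇ FOLLOW(S) ⊇ {$,c}; new: +{$,c}
  S→c A: FOLLOW(A) ⊇ FOLLOW(S) ⊇ {$,c}; new: +{$}
  FOLLOW(S)={$,c}  FOLLOW(A)={$,c}  FOLLOW(B)={$,c}
pass 2: done
  FOLLOW(S)={$,c}  FOLLOW(A)={$,c}  FOLLOW(B)={$,c}

FOLLOW(A) = ["$", "c"]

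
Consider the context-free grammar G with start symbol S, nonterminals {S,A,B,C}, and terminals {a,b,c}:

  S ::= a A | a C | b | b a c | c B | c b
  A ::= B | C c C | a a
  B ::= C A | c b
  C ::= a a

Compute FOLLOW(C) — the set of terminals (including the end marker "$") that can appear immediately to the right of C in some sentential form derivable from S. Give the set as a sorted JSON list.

Compute FIRST by fixpoint:
round 1:
  A via A→a a: +{a}
  B via B→c b: +{c}
  C via C→a a: +{a}
  S via S→a A: +{a}
  S via S→b: +{b}
  S via S→c B: +{c}
  S: {a,b,c}  A: {a}  B: {c}  C: {a}
round 2:
  A via A→B: +{c}
  B via B→C A: +{a}
  S: {a,b,c}  A: {a,c}  B: {a,c}  C: {a}
round 3: (no change)
  S: {a,b,c}  A: {a,c}  B: {a,c}  C: {a}

FOLLOW sets:
seed FOLLOW(S) with $
[1]
  A→C c C: FOLLOW(C) ⊇ FIRST(c) = {c}; new: +{c}
  B→C A: FOLLOW(C) ⊇ FIRST(A) = {a,c}; new: +{a}
  S→a A: FOLLOW(A) ⊇ FOLLOW(S) ⊇ {$}; new: +{$}
  S→a C: FOLLOW(C) ⊇ FOLLOW(S) ⊇ {$}; new: +{$}
  S→c B: FOLLOW(B) ⊇ FOLLOW(S) ⊇ {$}; new: +{$}
  FOLLOW[S]={$}  FOLLOW[A]={$}  FOLLOW[B]={$}  FOLLOW[C]={$,a,c}
[2] (no change)
  FOLLOW[S]={$}  FOLLOW[A]={$}  FOLLOW[B]={$}  FOLLOW[C]={$,a,c}

FOLLOW(C) = ["$", "a", "c"]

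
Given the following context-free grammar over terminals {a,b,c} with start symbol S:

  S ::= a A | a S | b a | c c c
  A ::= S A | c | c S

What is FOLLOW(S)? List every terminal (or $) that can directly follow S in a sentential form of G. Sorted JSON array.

Compute FIRST by fixpoint:
iter 1:
  A via A→c: +{c}
  S via S→a A: +{a}
  S via S→b a: +{b}
  S via S→c c c: +{c}
  S: {a,b,c}  A: {c}
iter 2:
  A via A→S A: +{a,b}
  S: {a,b,c}  A: {a,b,c}
iter 3: (stable)
  S: {a,b,c}  A: {a,b,c}

Compute FOLLOW by fixpoint:
seed FOLLOW(S) with $
[1]
  A→S A: FOLLOW(S) ⊇ FIRST(A) = {a,b,c}; new: +{a,b,c}
  S→a A: FOLLOW(A) ⊇ FOLLOW(S) ⊇ {$,a,b,c}; new: +{$,a,b,c}
  FOLLOW(S)={$,a,b,c}  FOLLOW(A)={$,a,b,c}
[2] done
  FOLLOW(S)={$,a,b,c}  FOLLOW(A)={$,a,b,c}

FOLLOW(S) = ["$", "a", "b", "c"]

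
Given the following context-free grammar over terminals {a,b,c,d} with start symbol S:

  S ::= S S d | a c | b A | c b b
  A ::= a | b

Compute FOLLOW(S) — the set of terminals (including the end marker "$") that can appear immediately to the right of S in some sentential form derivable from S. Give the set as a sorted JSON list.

FIRST sets, iterate to fixpoint:
pass 1:
  A via A→a: +{a}
  A via A→b: +{b}
  S via S→a c: +{a}
  S via S→b A: +{b}
  S via S→c b b: +{c}
  S: {a,b,c}  A: {a,b}
pass 2: (stable)
  S: {a,b,c}  A: {a,b}

FOLLOW sets:
FOLLOW(S) := {$}
[1]
  S→S S d: FOLLOW(S) ⊇ FIRST(S) = {a,b,c}; new: +{a,b,c}
  S→S S d: FOLLOW(S) ⊇ FIRST(d) = {d}; new: +{d}
  S→b A: FOLLOW(A) ⊇ FOLLOW(S) ⊇ {$,a,b,c,d}; new: +{$,a,b,c,d}
  FOLLOW(S)={$,a,b,c,d}  FOLLOW(A)={$,a,b,c,d}
[2] — fixpoint
  FOLLOW(S)={$,a,b,c,d}  FOLLOW(A)={$,a,b,c,d}

FOLLOW(S) = ["$", "a", "b", "c", "d"]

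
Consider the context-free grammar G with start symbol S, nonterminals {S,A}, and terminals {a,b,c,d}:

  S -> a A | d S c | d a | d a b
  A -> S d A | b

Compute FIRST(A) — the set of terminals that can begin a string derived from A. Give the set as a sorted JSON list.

FIRST iteration:
round 1:
  A via A→b: +{b}
  S via S→a A: +{a}
  S via S→d S c: +{d}
  FIRST[S]={a,d}  FIRST[A]={b}
round 2:
  A via A→S d A: +{a,d}
  FIRST[S]={a,d}  FIRST[A]={a,b,d}
round 3: (stable)
  FIRST[S]={a,d}  FIRST[A]={a,b,d}

FIRST(A) = ["a", "b", "d"]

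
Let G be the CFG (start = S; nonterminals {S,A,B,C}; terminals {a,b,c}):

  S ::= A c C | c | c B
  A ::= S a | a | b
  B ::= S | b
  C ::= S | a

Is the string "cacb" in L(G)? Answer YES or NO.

Convert to CNF:
  S -> A X4 | T1 B | c
  A -> S T0 | a | b
  B -> A X2 | T1 B | b | c
  C -> A X3 | T1 B | a | c
  T0 -> a
  T1 -> c
  X2 -> T1 C
  X3 -> T1 C
  X4 -> T1 C

CYK fill:
  [0..0]={B,C,S,T1}  "c"  orig:{B,C,S}
  [1..1]={A,C,T0}  "a"  orig:{A,C}
  [2..2]={B,C,S,T1}  "c"  orig:{B,C,S}
  [3..3]={A,B}  "b"
  [0..1]={A,X2,X3,X4}  "ca"  orig:{A}
  [1..2]=∅  "ac"
  [2..3]={B,C,S}  "cb"
  [0..2]=∅  "cac"
  [1..3]=∅  "acb"
  [0..3]=∅  "cacb"

S ∉ T[0,3] ⇒ NO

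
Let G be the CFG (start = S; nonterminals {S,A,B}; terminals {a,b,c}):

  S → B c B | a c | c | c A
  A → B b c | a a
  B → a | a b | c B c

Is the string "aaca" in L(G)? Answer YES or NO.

Convert to CNF:
  S -> B X5 | T1 A | T2 T1 | c
  A -> B X3 | T2 T2
  B -> T1 X4 | T2 T0 | a
  T0 -> b
  T1 -> c
  T2 -> a
  X3 -> T0 T1
  X4 -> B T1
  X5 -> T1 B

Fill CYK table bottom-up:
  [0..0]={B,T2}  "a"  orig:{B}
  [1..1]={B,T2}  "a"  orig:{B}
  [2..2]={S,T1}  "c"  orig:{S}
  [3..3]={B,T2}  "a"  orig:{B}
  [0..1]={A}  "aa"
  [1..2]={S,X4}  "ac"  orig:{S}
  [2..3]={X5}  "ca"  orig:{}
  [0..2]=∅  "aac"
  [1..3]={S}  "aca"
  [0..3]=∅  "aaca"

S ∉ T[0,3] ⇒ NO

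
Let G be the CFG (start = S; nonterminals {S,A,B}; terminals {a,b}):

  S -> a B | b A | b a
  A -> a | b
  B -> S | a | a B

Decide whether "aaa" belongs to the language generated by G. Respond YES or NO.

Convert to CNF:
  S -> T0 B | T1 A | T1 T0
  A -> a | b
  B -> T0 B | T1 A | T1 T0 | a
  T0 -> a
  T1 -> b

CYK fill:
  cell(0,0) a: {A,B,T0}  orig:{A,B}
  cell(1,1) a: {A,B,T0}  orig:{A,B}
  cell(2,2) a: {A,B,T0}  orig:{A,B}
  cell(0,1) aa: {B,S}
  cell(1,2) aa: {B,S}
  cell(0,2) aaa: {B,S}

S ∈ T[0,2] ⇒ YES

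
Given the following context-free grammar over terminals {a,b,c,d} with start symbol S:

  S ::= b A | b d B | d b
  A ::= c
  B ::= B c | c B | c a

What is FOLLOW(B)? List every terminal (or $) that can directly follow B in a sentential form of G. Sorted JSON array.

FIRST iteration:
round 1:
  A via A→c: +{c}
  B via B→c B: +{c}
  S via S→b A: +{b}
  S via S→d b: +{d}
  FIRST(S)={b,d}  FIRST(A)={c}  FIRST(B)={c}
round 2: — fixpoint
  FIRST(S)={b,d}  FIRST(A)={c}  FIRST(B)={c}

FOLLOW iteration:
initialize: $ ∈ FOLLOW(S)
pass 1:
  B→B c: FOLLOW(B) ⊇ FIRST(c) = {c}; new: +{c}
  S→b A: FOLLOW(A) ⊇ FOLLOW(S) ⊇ {$}; new: +{$}
  S→b d B: FOLLOW(B) ⊇ FOLLOW(S) ⊇ {$}; new: +{$}
  S: {$}  A: {$}  B: {$,c}
pass 2: — fixpoint
  S: {$}  A: {$}  B: {$,c}

FOLLOW(B) = ["$", "c"]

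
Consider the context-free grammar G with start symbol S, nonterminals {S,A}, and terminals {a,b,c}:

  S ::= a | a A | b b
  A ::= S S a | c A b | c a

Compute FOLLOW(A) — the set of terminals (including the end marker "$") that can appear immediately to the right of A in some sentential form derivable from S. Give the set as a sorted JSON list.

FIRST sets, iterate to fixpoint:
round 1:
  A via A→c A b: +{c}
  S via S→a: +{a}
  S via S→b b: +{b}
  FIRST(S)={a,b}  FIRST(A)={c}
round 2:
  A via A→S S a: +{a,b}
  FIRST(S)={a,b}  FIRST(A)={a,b,c}
round 3: — fixpoint
  FIRST(S)={a,b}  FIRST(A)={a,b,c}

FOLLOW iteration:
FOLLOW(S) := {$}
iter 1:
  A→S S a: FOLLOW(S) ⊇ FIRST(S) = {a,b}; new: +{a,b}
  A→c A b: FOLLOW(A) ⊇ FIRST(b) = {b}; new: +{b}
  S→a A: FOLLOW(A) ⊇ FOLLOW(S) ⊇ {$,a,b}; new: +{$,a}
  S: {$,a,b}  A: {$,a,b}
iter 2: (stable)
  S: {$,a,b}  A: {$,a,b}

FOLLOW(A) = ["$", "a", "b"]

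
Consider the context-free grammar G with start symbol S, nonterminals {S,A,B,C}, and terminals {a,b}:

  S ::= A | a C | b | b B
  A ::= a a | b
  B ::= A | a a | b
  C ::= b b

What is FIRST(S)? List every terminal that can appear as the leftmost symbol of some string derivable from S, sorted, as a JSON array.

Compute FIRST by fixpoint:
pass 1:
  A via A→a a: +{a}
  A via A→b: +{b}
  B via B→A: +{a,b}
  C via C→b b: +{b}
  S via S→A: +{a,b}
  FIRST(S)={a,b}  FIRST(A)={a,b}  FIRST(B)={a,b}  FIRST(C)={b}
pass 2: done
  FIRST(S)={a,b}  FIRST(A)={a,b}  FIRST(B)={a,b}  FIRST(C)={b}

FIRST(S) = ["a", "b"]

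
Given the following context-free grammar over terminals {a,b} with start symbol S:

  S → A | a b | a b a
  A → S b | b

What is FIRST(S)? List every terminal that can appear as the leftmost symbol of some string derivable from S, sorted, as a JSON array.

FIRST sets, iterate to fixpoint:
pass 1:
  A via A→b: +{b}
  S via S→A: +{b}
  S via S→a b: +{a}
  S: {a,b}  A: {b}
pass 2:
  A via A→S b: +{a}
  S: {a,b}  A: {a,b}
pass 3: (no change)
  S: {a,b}  A: {a,b}

FIRST(S) = ["a", "b"]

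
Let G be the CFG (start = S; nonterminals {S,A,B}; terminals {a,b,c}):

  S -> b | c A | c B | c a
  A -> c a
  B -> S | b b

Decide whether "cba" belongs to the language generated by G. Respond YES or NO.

CNF form of G:
  S -> T0 A | T0 B | T0 T1 | b
  A -> T0 T1
  B -> T0 A | T0 B | T0 T1 | T2 T2 | b
  T0 -> c
  T1 -> a
  T2 -> b

CYK table (by increasing span):
  cell(0,0) c: {T0}  orig:{}
  cell(1,1) b: {B,S,T2}  orig:{B,S}
  cell(2,2) a: {T1}  orig:{}
  cell(0,1) cb: {B,S}
  cell(1,2) ba: ∅
  cell(0,2) cba: ∅

S ∉ T[0,2] ⇒ NO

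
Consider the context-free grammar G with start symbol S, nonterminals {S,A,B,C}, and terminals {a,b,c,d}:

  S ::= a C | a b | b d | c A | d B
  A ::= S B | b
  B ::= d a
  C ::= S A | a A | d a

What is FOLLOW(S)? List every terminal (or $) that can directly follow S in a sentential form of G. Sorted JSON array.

FIRST sets, iterate to fixpoint:
iter 1:
  A via A→b: +{b}
  B via B→d a: +{d}
  C via C→a A: +{a}
  C via C→d a: +{d}
  S via S→a C: +{a}
  S via S→b d: +{b}
  S via S→c A: +{c}
  S via S→d B: +{d}
  FIRST(S)={a,b,c,d}  FIRST(A)={b}  FIRST(B)={d}  FIRST(C)={a,d}
iter 2:
  A via A→S B: +{a,c,d}
  C via C→S A: +{b,c}
  FIRST(S)={a,b,c,d}  FIRST(A)={a,b,c,d}  FIRST(B)={d}  FIRST(C)={a,b,c,d}
iter 3: (no change)
  FIRST(S)={a,b,c,d}  FIRST(A)={a,b,c,d}  FIRST(B)={d}  FIRST(C)={a,b,c,d}

Compute FOLLOW by fixpoint:
FOLLOW(S) := {$}
iter 1:
  A→S B: FOLLOW(S) ⊇ FIRST(B) = {d}; new: +{d}
  C→S A: FOLLOW(S) ⊇ FIRST(A) = {a,b,c,d}; new: +{a,b,c}
  S→a C: FOLLOW(C) ⊇ FOLLOW(S) ⊇ {$,a,b,c,d}; new: +{$,a,b,c,d}
  S→c A: FOLLOW(A) ⊇ FOLLOW(S) ⊇ {$,a,b,c,d}; new: +{$,a,b,c,d}
  S→d B: FOLLOW(B) ⊇ FOLLOW(S) ⊇ {$,a,b,c,d}; new: +{$,a,b,c,d}
  FOLLOW(S)={$,a,b,c,d}  FOLLOW(A)={$,a,b,c,d}  FOLLOW(B)={$,a,b,c,d}  FOLLOW(C)={$,a,b,c,d}
iter 2: (stable)
  FOLLOW(S)={$,a,b,c,d}  FOLLOW(A)={$,a,b,c,d}  FOLLOW(B)={$,a,b,c,d}  FOLLOW(C)={$,a,b,c,d}

FOLLOW(S) = ["$", "a", "b", "c", "d"]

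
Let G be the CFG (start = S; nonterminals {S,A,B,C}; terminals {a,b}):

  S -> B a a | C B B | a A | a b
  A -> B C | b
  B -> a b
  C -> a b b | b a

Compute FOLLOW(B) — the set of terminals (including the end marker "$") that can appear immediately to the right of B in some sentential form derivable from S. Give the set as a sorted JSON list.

Compute FIRST by fixpoint:
[1]
  A via A→b: +{b}
  B via B→a b: +{a}
  C via C→a b b: +{a}
  C via C→b a: +{b}
  S via S→B a a: +{a}
  S via S→C B B: +{b}
  FIRST(S)={a,b}  FIRST(A)={b}  FIRST(B)={a}  FIRST(C)={a,b}
[2]
  A via A→B C: +{a}
  FIRST(S)={a,b}  FIRST(A)={a,b}  FIRST(B)={a}  FIRST(C)={a,b}
[3] — fixpoint
  FIRST(S)={a,b}  FIRST(A)={a,b}  FIRST(B)={a}  FIRST(C)={a,b}

Compute FOLLOW by fixpoint:
seed FOLLOW(S) with $
[1]
  A→B C: FOLLOW(B) ⊇ FIRST(C) = {a,b}; new: +{a,b}
  S→C B B: FOLLOW(C) ⊇ FIRST(B) = {a}; new: +{a}
  S→C B B: FOLLOW(B) ⊇ FOLLOW(S) ⊇ {$}; new: +{$}
  S→a A: FOLLOW(A) ⊇ FOLLOW(S) ⊇ {$}; new: +{$}
  S: {$}  A: {$}  B: {$,a,b}  C: {a}
[2]
  A→B C: FOLLOW(C) ⊇ FOLLOW(A) ⊇ {$}; new: +{$}
  S: {$}  A: {$}  B: {$,a,b}  C: {$,a}
[3] (no change)
  S: {$}  A: {$}  B: {$,a,b}  C: {$,a}

FOLLOW(B) = ["$", "a", "b"]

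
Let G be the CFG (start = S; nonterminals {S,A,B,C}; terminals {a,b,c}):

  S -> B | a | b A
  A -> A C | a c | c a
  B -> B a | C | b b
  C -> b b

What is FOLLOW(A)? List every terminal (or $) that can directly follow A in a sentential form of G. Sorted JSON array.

Compute FIRST by fixpoint:
pass 1:
  A via A→a c: +{a}
  A via A→c a: +{c}
  B via B→b b: +{b}
  C via C→b b: +{b}
  S via S→B: +{b}
  S via S→a: +{a}
  S: {a,b}  A: {a,c}  B: {b}  C: {b}
pass 2: — fixpoint
  S: {a,b}  A: {a,c}  B: {b}  C: {b}

FOLLOW sets:
seed FOLLOW(S) with $
iter 1:
  A→A C: FOLLOW(A) ⊇ FIRST(C) = {b}; new: +{b}
  A→A C: FOLLOW(C) ⊇ FOLLOW(A) ⊇ {b}; new: +{b}
  B→B a: FOLLOW(B) ⊇ FIRST(a) = {a}; new: +{a}
  B→C: FOLLOW(C) ⊇ FOLLOW(B) ⊇ {a}; new: +{a}
  S→B: FOLLOW(B) ⊇ FOLLOW(S) ⊇ {$}; new: +{$}
  S→b A: FOLLOW(A) ⊇ FOLLOW(S) ⊇ {$}; new: +{$}
  S: {$}  A: {$,b}  B: {$,a}  C: {a,b}
iter 2:
  A→A C: FOLLOW(C) ⊇ FOLLOW(A) ⊇ {$,b}; new: +{$}
  S: {$}  A: {$,b}  B: {$,a}  C: {$,a,b}
iter 3: done
  S: {$}  A: {$,b}  B: {$,a}  C: {$,a,b}

FOLLOW(A) = ["$", "b"]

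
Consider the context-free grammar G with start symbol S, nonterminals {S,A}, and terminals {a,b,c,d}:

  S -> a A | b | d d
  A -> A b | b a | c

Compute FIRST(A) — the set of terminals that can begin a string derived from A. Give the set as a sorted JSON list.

FIRST sets, iterate to fixpoint:
pass 1:
  A via A→b a: +{b}
  A via A→c: +{c}
  S via S→a A: +{a}
  S via S→b: +{b}
  S via S→d d: +{d}
  FIRST[S]={a,b,d}  FIRST[A]={b,c}
pass 2: done
  FIRST[S]={a,b,d}  FIRST[A]={b,c}

FIRST(A) = ["b", "c"]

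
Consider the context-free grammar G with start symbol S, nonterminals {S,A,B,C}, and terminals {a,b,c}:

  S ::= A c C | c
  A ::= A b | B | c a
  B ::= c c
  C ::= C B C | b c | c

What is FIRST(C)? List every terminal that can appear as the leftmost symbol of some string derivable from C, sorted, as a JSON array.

Compute FIRST by fixpoint:
round 1:
  A via A→c a: +{c}
  B via B→c c: +{c}
  C via C→b c: +{b}
  C via C→c: +{c}
  S via S→A c C: +{c}
  S: {c}  A: {c}  B: {c}  C: {b,c}
round 2: — fixpoint
  S: {c}  A: {c}  B: {c}  C: {b,c}

FIRST(C) = ["b", "c"]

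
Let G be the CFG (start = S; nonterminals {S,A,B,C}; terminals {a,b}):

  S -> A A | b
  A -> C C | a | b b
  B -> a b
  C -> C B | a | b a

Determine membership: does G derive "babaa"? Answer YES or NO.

Convert to CNF:
  S -> A A | b
  A -> C C | T0 T0 | a
  B -> T1 T0
  C -> C B | T0 T1 | a
  T0 -> b
  T1 -> a

CYK table (by increasing span):
  cell(0,0) b: {S,T0}  orig:{S}
  cell(1,1) a: {A,C,T1}  orig:{A,C}
  cell(2,2) b: {S,T0}  orig:{S}
  cell(3,3) a: {A,C,T1}  orig:{A,C}
  cell(4,4) a: {A,C,T1}  orig:{A,C}
  cell(0,1) ba: {C}
  cell(1,2) ab: {B}
  cell(2,3) ba: {C}
  cell(3,4) aa: {A,S}
  cell(0,2) bab: ∅
  cell(1,3) aba: {A}
  cell(2,4) baa: {A}
  cell(0,3) baba: {A}
  cell(1,4) abaa: {S}
  cell(0,4) babaa: {S}

S ∈ T[0,4] ⇒ YES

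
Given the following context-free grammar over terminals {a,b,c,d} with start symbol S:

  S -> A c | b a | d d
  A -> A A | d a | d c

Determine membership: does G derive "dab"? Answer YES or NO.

Convert to CNF:
  S -> A T2 | T0 T0 | T3 T1
  A -> A A | T0 T1 | T0 T2
  T0 -> d
  T1 -> a
  T2 -> c
  T3 -> b

CYK table (by increasing span):
  T[0,0] 'd' = {T0}  orig:{}
  T[1,1] 'a' = {T1}  orig:{}
  T[2,2] 'b' = {T3}  orig:{}
  T[0,1] 'da' = {A}
  T[1,2] 'ab' = ∅
  T[0,2] 'dab' = ∅

S ∉ T[0,2] ⇒ NO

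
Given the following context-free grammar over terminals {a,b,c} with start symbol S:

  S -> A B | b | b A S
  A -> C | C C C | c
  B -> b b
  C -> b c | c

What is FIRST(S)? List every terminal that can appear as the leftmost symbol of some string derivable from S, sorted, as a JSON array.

FIRST sets, iterate to fixpoint:
[1]
  A via A→c: +{c}
  B via B→b b: +{b}
  C via C→b c: +{b}
  C via C→c: +{c}
  S via S→A B: +{c}
  S via S→b: +{b}
  FIRST(S)={b,c}  FIRST(A)={c}  FIRST(B)={b}  FIRST(C)={b,c}
[2]
  A via A→C: +{b}
  FIRST(S)={b,c}  FIRST(A)={b,c}  FIRST(B)={b}  FIRST(C)={b,c}
[3] (no change)
  FIRST(S)={b,c}  FIRST(A)={b,c}  FIRST(B)={b}  FIRST(C)={b,c}

FIRST(S) = ["b", "c"]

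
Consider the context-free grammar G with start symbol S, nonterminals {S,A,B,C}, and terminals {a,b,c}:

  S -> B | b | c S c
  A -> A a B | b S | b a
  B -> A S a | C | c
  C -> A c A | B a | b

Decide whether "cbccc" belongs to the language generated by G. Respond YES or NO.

CNF form of G:
  S -> A X7 | A X8 | B T0 | T2 X9 | b | c
  A -> A X3 | T1 S | T1 T0
  B -> A X4 | A X5 | B T0 | b | c
  C -> A X6 | B T0 | b
  T0 -> a
  T1 -> b
  T2 -> c
  X3 -> T0 B
  X4 -> S T0
  X5 -> T2 A
  X6 -> T2 A
  X7 -> S T0
  X8 -> T2 A
  X9 -> S T2

CYK table (by increasing span):
  T[0,0] 'c' = {B,S,T2}  orig:{B,S}
  T[1,1] 'b' = {B,C,S,T1}  orig:{B,C,S}
  T[2,2] 'c' = {B,S,T2}  orig:{B,S}
  T[3,3] 'c' = {B,S,T2}  orig:{B,S}
  T[4,4] 'c' = {B,S,T2}  orig:{B,S}
  T[0,1] 'cb' = ∅
  T[1,2] 'bc' = {A,X9}  orig:{A}
  T[2,3] 'cc' = {X9}  orig:{}
  T[3,4] 'cc' = {X9}  orig:{}
  T[0,2] 'cbc' = {S,X5,X6,X8}  orig:{S}
  T[1,3] 'bcc' = ∅
  T[2,4] 'ccc' = {S}
  T[0,3] 'cbcc' = {X9}  orig:{}
  T[1,4] 'bccc' = {A}
  T[0,4] 'cbccc' = {X5,X6,X8}  orig:{}

S ∉ T[0,4] ⇒ NO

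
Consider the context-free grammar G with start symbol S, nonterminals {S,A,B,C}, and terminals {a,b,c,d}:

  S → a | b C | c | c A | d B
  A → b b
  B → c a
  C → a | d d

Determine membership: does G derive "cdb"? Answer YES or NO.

CNF form of G:
  S -> T0 C | T1 A | T3 B | a | c
  A -> T0 T0
  B -> T1 T2
  C -> T3 T3 | a
  T0 -> b
  T1 -> c
  T2 -> a
  T3 -> d

CYK fill:
  [0..0]={S,T1}  "c"  orig:{S}
  [1..1]={T3}  "d"  orig:{}
  [2..2]={T0}  "b"  orig:{}
  [0..1]=∅  "cd"
  [1..2]=∅  "db"
  [0..2]=∅  "cdb"

S ∉ T[0,2] ⇒ NO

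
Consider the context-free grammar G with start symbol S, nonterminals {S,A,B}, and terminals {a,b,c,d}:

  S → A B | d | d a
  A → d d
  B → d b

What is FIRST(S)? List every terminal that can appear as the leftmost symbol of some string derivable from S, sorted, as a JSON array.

Compute FIRST by fixpoint:
pass 1:
  A via A→d d: +{d}
  B via B→d b: +{d}
  S via S→A B: +{d}
  FIRST(S)={d}  FIRST(A)={d}  FIRST(B)={d}
pass 2: — fixpoint
  FIRST(S)={d}  FIRST(A)={d}  FIRST(B)={d}

FIRST(S) = ["d"]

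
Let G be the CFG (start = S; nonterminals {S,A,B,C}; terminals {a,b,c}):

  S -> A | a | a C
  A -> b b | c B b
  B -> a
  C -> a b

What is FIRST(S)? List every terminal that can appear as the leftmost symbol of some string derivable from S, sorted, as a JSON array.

FIRST sets, iterate to fixpoint:
[1]
  A via A→b b: +{b}
  A via A→c B b: +{c}
  B via B→a: +{a}
  C via C→a b: +{a}
  S via S→A: +{b,c}
  S via S→a: +{a}
  S: {a,b,c}  A: {b,c}  B: {a}  C: {a}
[2] (no change)
  S: {a,b,c}  A: {b,c}  B: {a}  C: {a}

FIRST(S) = ["a", "b", "c"]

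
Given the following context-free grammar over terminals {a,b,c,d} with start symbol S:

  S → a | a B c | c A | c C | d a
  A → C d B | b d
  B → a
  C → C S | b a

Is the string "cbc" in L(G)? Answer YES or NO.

Convert to CNF:
  S -> T0 T2 | T2 X5 | T3 A | T3 C | a
  A -> C X4 | T1 T0
  B -> a
  C -> C S | T1 T2
  T0 -> d
  T1 -> b
  T2 -> a
  T3 -> c
  X4 -> T0 B
  X5 -> B T3

Fill CYK table bottom-up:
  cell(0,0) c: {T3}  orig:{}
  cell(1,1) b: {T1}  orig:{}
  cell(2,2) c: {T3}  orig:{}
  cell(0,1) cb: ∅
  cell(1,2) bc: ∅
  cell(0,2) cbc: ∅

S ∉ T[0,2] ⇒ NO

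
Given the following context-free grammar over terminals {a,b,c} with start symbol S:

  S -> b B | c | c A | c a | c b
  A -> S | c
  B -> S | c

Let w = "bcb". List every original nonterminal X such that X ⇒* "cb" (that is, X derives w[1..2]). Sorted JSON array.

CNF form of G:
  S -> T0 B | T1 A | T1 T0 | T1 T2 | c
  A -> T0 B | T1 A | T1 T0 | T1 T2 | c
  B -> T0 B | T1 A | T1 T0 | T1 T2 | c
  T0 -> b
  T1 -> c
  T2 -> a

Fill CYK table bottom-up, restricted to cells inside w[1..2]:
  [1..1]={A,B,S,T1}  "c"  orig:{A,B,S}
  [2..2]={T0}  "b"  orig:{}
  [1..2]={A,B,S}  "cb"

Original NTs in T[1,2] deriving "cb": ["A", "B", "S"]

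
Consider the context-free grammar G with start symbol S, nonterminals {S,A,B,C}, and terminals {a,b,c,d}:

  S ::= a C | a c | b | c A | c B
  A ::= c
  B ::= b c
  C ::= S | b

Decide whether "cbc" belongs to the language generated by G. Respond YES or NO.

CNF form of G:
  S -> T1 A | T1 B | T2 C | T2 T1 | b
  A -> c
  B -> T0 T1
  C -> T1 A | T1 B | T2 C | T2 T1 | b
  T0 -> b
  T1 -> c
  T2 -> a

CYK fill:
  [0..0]={A,T1}  "c"  orig:{A}
  [1..1]={C,S,T0}  "b"  orig:{C,S}
  [2..2]={A,T1}  "c"  orig:{A}
  [0..1]=∅  "cb"
  [1..2]={B}  "bc"
  [0..2]={C,S}  "cbc"

S ∈ T[0,2] ⇒ YES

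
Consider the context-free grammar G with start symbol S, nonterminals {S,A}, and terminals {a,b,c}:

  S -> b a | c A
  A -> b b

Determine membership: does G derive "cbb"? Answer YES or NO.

Convert to CNF:
  S -> T0 T1 | T2 A
  A -> T0 T0
  T0 -> b
  T1 -> a
  T2 -> c

CYK fill:
  cell(0,0) c: {T2}  orig:{}
  cell(1,1) b: {T0}  orig:{}
  cell(2,2) b: {T0}  orig:{}
  cell(0,1) cb: ∅
  cell(1,2) bb: {A}
  cell(0,2) cbb: {S}

S ∈ T[0,2] ⇒ YES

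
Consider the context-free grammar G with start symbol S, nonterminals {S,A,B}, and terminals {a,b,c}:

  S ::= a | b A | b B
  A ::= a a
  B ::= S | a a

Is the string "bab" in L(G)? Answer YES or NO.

Convert to CNF:
  S -> T1 A | T1 B | a
  A -> T0 T0
  B -> T0 T0 | T1 A | T1 B | a
  T0 -> a
  T1 -> b

CYK table (by increasing span):
  [0..0]={T1}  "b"  orig:{}
  [1..1]={B,S,T0}  "a"  orig:{B,S}
  [2..2]={T1}  "b"  orig:{}
  [0..1]={B,S}  "ba"
  [1..2]=∅  "ab"
  [0..2]=∅  "bab"

S ∉ T[0,2] ⇒ NO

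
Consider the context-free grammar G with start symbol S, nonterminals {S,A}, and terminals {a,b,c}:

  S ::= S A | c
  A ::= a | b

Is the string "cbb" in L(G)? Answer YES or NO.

Convert to CNF:
  S -> S A | c
  A -> a | b

Fill CYK table bottom-up:
  T[0,0] 'c' = {S}
  T[1,1] 'b' = {A}
  T[2,2] 'b' = {A}
  T[0,1] 'cb' = {S}
  T[1,2] 'bb' = ∅
  T[0,2] 'cbb' = {S}

S ∈ T[0,2] ⇒ YES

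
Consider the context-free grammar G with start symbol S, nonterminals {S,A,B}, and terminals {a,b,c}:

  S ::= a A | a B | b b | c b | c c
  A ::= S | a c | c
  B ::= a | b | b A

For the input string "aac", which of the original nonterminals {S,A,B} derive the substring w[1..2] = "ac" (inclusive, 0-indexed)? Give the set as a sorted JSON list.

CNF form of G:
  S -> T0 A | T0 B | T1 T1 | T1 T2 | T2 T2
  A -> T0 A | T0 B | T0 T1 | T1 T1 | T1 T2 | T2 T2 | c
  B -> T2 A | a | b
  T0 -> a
  T1 -> c
  T2 -> b

CYK fill (cells [i..j] with 1 ≤ i ≤ j ≤ 2 only):
  T[1,1] 'a' = {B,T0}  orig:{B}
  T[2,2] 'c' = {A,T1}  orig:{A}
  T[1,2] 'ac' = {A,S}

Original NTs in T[1,2] deriving "ac": ["A", "S"]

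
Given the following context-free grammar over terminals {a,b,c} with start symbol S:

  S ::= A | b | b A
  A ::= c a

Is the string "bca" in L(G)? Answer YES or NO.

Convert to CNF:
  S -> T0 T1 | T2 A | b
  A -> T0 T1
  T0 -> c
  T1 -> a
  T2 -> b

CYK table (by increasing span):
  cell(0,0) b: {S,T2}  orig:{S}
  cell(1,1) c: {T0}  orig:{}
  cell(2,2) a: {T1}  orig:{}
  cell(0,1) bc: ∅
  cell(1,2) ca: {A,S}
  cell(0,2) bca: {S}

S ∈ T[0,2] ⇒ YES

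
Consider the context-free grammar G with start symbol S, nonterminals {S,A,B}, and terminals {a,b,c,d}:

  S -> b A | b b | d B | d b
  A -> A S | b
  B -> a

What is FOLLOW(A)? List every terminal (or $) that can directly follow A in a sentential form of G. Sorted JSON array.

Compute FIRST by fixpoint:
iter 1:
  A via A→b: +{b}
  B via B→a: +{a}
  S via S→b A: +{b}
  S via S→d B: +{d}
  FIRST(S)={b,d}  FIRST(A)={b}  FIRST(B)={a}
iter 2: (no change)
  FIRST(S)={b,d}  FIRST(A)={b}  FIRST(B)={a}

Compute FOLLOW by fixpoint:
FOLLOW(S) := {$}
iter 1:
  A→A S: FOLLOW(A) ⊇ FIRST(S) = {b,d}; new: +{b,d}
  A→A S: FOLLOW(S) ⊇ FOLLOW(A) ⊇ {b,d}; new: +{b,d}
  S→b A: FOLLOW(A) ⊇ FOLLOW(S) ⊇ {$,b,d}; new: +{$}
  S→d B: FOLLOW(B) ⊇ FOLLOW(S) ⊇ {$,b,d}; new: +{$,b,d}
  FOLLOW[S]={$,b,d}  FOLLOW[A]={$,b,d}  FOLLOW[B]={$,b,d}
iter 2: — fixpoint
  FOLLOW[S]={$,b,d}  FOLLOW[A]={$,b,d}  FOLLOW[B]={$,b,d}

FOLLOW(A) = ["$", "b", "d"]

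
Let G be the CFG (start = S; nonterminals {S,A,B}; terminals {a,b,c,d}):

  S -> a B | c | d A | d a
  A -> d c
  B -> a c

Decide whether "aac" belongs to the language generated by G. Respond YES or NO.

CNF form of G:
  S -> T0 A | T0 T2 | T2 B | c
  A -> T0 T1
  B -> T2 T1
  T0 -> d
  T1 -> c
  T2 -> a

Fill CYK table bottom-up:
  cell(0,0) a: {T2}  orig:{}
  cell(1,1) a: {T2}  orig:{}
  cell(2,2) c: {S,T1}  orig:{S}
  cell(0,1) aa: ∅
  cell(1,2) ac: {B}
  cell(0,2) aac: {S}

S ∈ T[0,2] ⇒ YES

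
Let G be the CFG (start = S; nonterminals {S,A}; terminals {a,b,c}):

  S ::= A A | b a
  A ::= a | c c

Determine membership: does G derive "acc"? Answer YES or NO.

Convert to CNF:
  S -> A A | T1 T2
  A -> T0 T0 | a
  T0 -> c
  T1 -> b
  T2 -> a

CYK fill:
  cell(0,0) a: {A,T2}  orig:{A}
  cell(1,1) c: {T0}  orig:{}
  cell(2,2) c: {T0}  orig:{}
  cell(0,1) ac: ∅
  cell(1,2) cc: {A}
  cell(0,2) acc: {S}

S ∈ T[0,2] ⇒ YES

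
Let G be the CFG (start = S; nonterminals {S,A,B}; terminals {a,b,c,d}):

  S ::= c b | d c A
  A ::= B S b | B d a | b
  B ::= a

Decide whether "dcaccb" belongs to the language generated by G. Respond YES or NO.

CNF form of G:
  S -> T1 X6 | T3 T0
  A -> B X4 | B X5 | b
  B -> a
  T0 -> b
  T1 -> d
  T2 -> a
  T3 -> c
  X4 -> S T0
  X5 -> T1 T2
  X6 -> T3 A

CYK fill:
  cell(0,0) d: {T1}  orig:{}
  cell(1,1) c: {T3}  orig:{}
  cell(2,2) a: {B,T2}  orig:{B}
  cell(3,3) c: {T3}  orig:{}
  cell(4,4) c: {T3}  orig:{}
  cell(5,5) b: {A,T0}  orig:{A}
  cell(0,1) dc: ∅
  cell(1,2) ca: ∅
  cell(2,3) ac: ∅
  cell(3,4) cc: ∅
  cell(4,5) cb: {S,X6}  orig:{S}
  cell(0,2) dca: ∅
  cell(1,3) cac: ∅
  cell(2,4) acc: ∅
  cell(3,5) ccb: ∅
  cell(0,3) dcac: ∅
  cell(1,4) cacc: ∅
  cell(2,5) accb: ∅
  cell(0,4) dcacc: ∅
  cell(1,5) caccb: ∅
  cell(0,5) dcaccb: ∅

S ∉ T[0,5] ⇒ NO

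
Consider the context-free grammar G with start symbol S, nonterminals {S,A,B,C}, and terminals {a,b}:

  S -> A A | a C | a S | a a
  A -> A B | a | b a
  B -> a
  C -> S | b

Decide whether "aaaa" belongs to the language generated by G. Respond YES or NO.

CNF form of G:
  S -> A A | T1 C | T1 S | T1 T1
  A -> A B | T0 T1 | a
  B -> a
  C -> A A | T1 C | T1 S | T1 T1 | b
  T0 -> b
  T1 -> a

Fill CYK table bottom-up:
  T[0,0] 'a' = {A,B,T1}  orig:{A,B}
  T[1,1] 'a' = {A,B,T1}  orig:{A,B}
  T[2,2] 'a' = {A,B,T1}  orig:{A,B}
  T[3,3] 'a' = {A,B,T1}  orig:{A,B}
  T[0,1] 'aa' = {A,C,S}
  T[1,2] 'aa' = {A,C,S}
  T[2,3] 'aa' = {A,C,S}
  T[0,2] 'aaa' = {A,C,S}
  T[1,3] 'aaa' = {A,C,S}
  T[0,3] 'aaaa' = {A,C,S}

S ∈ T[0,3] ⇒ YES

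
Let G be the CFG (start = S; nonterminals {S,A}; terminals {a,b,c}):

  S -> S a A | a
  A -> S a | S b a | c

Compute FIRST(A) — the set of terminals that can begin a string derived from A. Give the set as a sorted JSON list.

FIRST sets, iterate to fixpoint:
iter 1:
  A via A→c: +{c}
  S via S→a: +{a}
  FIRST[S]={a}  FIRST[A]={c}
iter 2:
  A via A→S a: +{a}
  FIRST[S]={a}  FIRST[A]={a,c}
iter 3: — fixpoint
  FIRST[S]={a}  FIRST[A]={a,c}

FIRST(A) = ["a", "c"]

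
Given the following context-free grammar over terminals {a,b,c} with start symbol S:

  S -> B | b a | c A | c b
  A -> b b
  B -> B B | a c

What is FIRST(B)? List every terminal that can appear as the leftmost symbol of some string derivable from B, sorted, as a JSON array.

FIRST iteration:
pass 1:
  A via A→b b: +{b}
  B via B→a c: +{a}
  S via S→B: +{a}
  S via S→b a: +{b}
  S via S→c A: +{c}
  FIRST(S)={a,b,c}  FIRST(A)={b}  FIRST(B)={a}
pass 2: done
  FIRST(S)={a,b,c}  FIRST(A)={b}  FIRST(B)={a}

FIRST(B) = ["a"]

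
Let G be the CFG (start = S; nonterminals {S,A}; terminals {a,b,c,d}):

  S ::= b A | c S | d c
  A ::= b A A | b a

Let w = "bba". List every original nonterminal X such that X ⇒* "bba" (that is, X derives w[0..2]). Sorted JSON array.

Convert to CNF:
  S -> T0 A | T2 S | T3 T2
  A -> T0 T1 | T0 X4
  T0 -> b
  T1 -> a
  T2 -> c
  T3 -> d
  X4 -> A A

CYK fill, restricted to cells inside w[0..2]:
  cell(0,0) b: {T0}  orig:{}
  cell(1,1) b: {T0}  orig:{}
  cell(2,2) a: {T1}  orig:{}
  cell(0,1) bb: ∅
  cell(1,2) ba: {A}
  cell(0,2) bba: {S}

Original NTs in T[0,2] deriving "bba": ["S"]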